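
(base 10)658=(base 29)MK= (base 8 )1222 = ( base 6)3014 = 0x292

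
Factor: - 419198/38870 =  - 5^( - 1)*13^( - 1)*701^1 =- 701/65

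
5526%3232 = 2294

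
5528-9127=-3599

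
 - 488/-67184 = 61/8398 = 0.01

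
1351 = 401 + 950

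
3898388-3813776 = 84612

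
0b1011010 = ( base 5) 330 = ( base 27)39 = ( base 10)90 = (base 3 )10100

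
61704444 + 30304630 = 92009074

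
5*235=1175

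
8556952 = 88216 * 97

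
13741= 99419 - 85678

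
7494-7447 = 47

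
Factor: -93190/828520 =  - 9319/82852 = -  2^ ( - 2)*7^( - 1)*11^( - 1)*269^( - 1 )*9319^1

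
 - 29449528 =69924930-99374458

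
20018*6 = 120108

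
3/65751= 1/21917 = 0.00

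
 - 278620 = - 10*27862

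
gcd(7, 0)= 7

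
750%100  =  50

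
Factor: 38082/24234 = 11/7=7^( - 1)*11^1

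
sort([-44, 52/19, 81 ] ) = [ - 44, 52/19,81 ]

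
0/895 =0 = 0.00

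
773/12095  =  773/12095  =  0.06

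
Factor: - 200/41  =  -2^3*5^2*41^(-1 ) 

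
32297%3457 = 1184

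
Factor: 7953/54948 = 11/76  =  2^(-2 )*11^1*19^ (-1)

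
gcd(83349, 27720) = 63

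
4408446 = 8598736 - 4190290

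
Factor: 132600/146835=680/753 = 2^3*3^( - 1) * 5^1*17^1*251^( - 1 ) 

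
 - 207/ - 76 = 2 + 55/76=2.72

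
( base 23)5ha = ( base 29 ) 3I1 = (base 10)3046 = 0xBE6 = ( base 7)11611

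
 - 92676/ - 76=23169/19= 1219.42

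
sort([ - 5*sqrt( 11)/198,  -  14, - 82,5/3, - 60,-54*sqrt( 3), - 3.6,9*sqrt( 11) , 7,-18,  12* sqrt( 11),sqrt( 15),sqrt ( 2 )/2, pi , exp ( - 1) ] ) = [ - 54*sqrt ( 3), - 82, - 60, - 18, - 14, - 3.6 , - 5*sqrt( 11)/198,exp ( - 1),sqrt( 2)/2, 5/3, pi,sqrt (15), 7,9 *sqrt ( 11), 12*sqrt (11 ) ]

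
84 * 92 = 7728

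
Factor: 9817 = 9817^1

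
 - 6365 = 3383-9748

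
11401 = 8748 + 2653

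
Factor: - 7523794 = -2^1*3761897^1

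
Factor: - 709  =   - 709^1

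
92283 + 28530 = 120813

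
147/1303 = 147/1303 = 0.11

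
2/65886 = 1/32943 = 0.00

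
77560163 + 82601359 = 160161522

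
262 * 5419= 1419778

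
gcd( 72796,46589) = 1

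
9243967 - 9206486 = 37481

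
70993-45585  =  25408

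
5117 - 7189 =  - 2072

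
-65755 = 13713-79468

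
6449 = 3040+3409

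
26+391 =417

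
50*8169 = 408450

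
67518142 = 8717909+58800233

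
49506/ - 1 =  - 49506/1 = - 49506.00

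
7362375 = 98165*75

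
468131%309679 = 158452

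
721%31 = 8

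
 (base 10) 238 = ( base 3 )22211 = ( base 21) B7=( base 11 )1A7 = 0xEE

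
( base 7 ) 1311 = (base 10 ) 498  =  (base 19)174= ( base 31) g2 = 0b111110010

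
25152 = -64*( - 393) 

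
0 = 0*63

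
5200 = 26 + 5174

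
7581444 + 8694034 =16275478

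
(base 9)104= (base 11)78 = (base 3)10011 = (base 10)85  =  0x55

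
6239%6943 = 6239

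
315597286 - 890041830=-574444544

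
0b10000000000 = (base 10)1024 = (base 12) 714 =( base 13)60A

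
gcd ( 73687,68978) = 1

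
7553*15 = 113295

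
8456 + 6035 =14491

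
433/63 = 6+55/63 =6.87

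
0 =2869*0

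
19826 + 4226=24052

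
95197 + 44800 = 139997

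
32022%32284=32022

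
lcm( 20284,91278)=182556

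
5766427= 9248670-3482243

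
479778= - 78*(-6151)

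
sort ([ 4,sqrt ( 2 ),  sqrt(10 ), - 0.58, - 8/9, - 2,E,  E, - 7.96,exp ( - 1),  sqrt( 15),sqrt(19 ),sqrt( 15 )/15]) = [ - 7.96, - 2,  -  8/9, - 0.58,sqrt(15 ) /15,exp( - 1 ),sqrt( 2), E, E, sqrt( 10 ) , sqrt( 15),4, sqrt( 19)]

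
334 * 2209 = 737806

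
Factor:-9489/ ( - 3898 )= 2^( - 1 )*3^1*1949^( - 1)*3163^1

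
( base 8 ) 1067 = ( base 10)567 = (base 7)1440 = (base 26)ll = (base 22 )13H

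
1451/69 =21 + 2/69 = 21.03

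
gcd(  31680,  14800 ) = 80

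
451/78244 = 451/78244  =  0.01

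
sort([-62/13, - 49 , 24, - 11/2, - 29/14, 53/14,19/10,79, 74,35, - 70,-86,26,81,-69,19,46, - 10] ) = [ -86 , - 70, - 69, - 49,  -  10,-11/2, - 62/13,-29/14, 19/10,53/14, 19,24,26,  35 , 46,74, 79, 81]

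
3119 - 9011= -5892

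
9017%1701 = 512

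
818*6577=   5379986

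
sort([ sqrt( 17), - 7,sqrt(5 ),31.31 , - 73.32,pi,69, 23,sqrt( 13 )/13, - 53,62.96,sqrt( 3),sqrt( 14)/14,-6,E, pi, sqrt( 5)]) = [ - 73.32,  -  53, - 7,-6,sqrt(14) /14,  sqrt(13 ) /13,sqrt( 3),sqrt(5),sqrt( 5),  E, pi,pi, sqrt( 17),  23,  31.31,62.96,69] 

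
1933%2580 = 1933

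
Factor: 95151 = 3^1*7^1*23^1*197^1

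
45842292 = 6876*6667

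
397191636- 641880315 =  - 244688679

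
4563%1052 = 355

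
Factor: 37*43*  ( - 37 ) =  - 58867 = - 37^2*43^1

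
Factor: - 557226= - 2^1*3^3 * 17^1*607^1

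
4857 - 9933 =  - 5076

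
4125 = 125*33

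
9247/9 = 9247/9 = 1027.44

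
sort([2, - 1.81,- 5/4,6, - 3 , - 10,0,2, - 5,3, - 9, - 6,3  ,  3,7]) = [-10, - 9,  -  6, - 5, - 3,  -  1.81,  -  5/4,0, 2,2, 3,3,3, 6,7 ] 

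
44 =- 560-  -  604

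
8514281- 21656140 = -13141859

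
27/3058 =27/3058 = 0.01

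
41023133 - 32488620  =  8534513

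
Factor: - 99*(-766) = 75834= 2^1*3^2*11^1*383^1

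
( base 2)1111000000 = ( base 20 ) 280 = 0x3c0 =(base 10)960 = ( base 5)12320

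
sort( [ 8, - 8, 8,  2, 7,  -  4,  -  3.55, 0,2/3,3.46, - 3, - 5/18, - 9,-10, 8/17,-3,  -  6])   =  [  -  10, - 9,- 8, - 6, - 4,- 3.55,-3, - 3,  -  5/18, 0,8/17, 2/3, 2,3.46,7,8,8]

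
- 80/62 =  - 40/31 = - 1.29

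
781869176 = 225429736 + 556439440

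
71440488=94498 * 756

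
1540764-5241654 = -3700890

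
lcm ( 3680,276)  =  11040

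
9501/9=3167/3 = 1055.67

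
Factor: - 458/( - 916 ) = 2^(  -  1 ) = 1/2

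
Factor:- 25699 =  - 31^1*829^1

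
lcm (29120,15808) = 553280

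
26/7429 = 26/7429 = 0.00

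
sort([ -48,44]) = [ - 48, 44 ]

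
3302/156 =127/6 = 21.17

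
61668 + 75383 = 137051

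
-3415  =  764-4179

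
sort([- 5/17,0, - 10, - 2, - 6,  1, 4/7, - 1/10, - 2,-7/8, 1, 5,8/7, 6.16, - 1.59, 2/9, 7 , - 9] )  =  [  -  10, - 9 , - 6, - 2, - 2,-1.59, - 7/8, - 5/17, - 1/10, 0,2/9, 4/7, 1, 1, 8/7 , 5, 6.16 , 7]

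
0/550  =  0 = 0.00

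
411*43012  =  17677932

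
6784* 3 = 20352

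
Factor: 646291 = 646291^1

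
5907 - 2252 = 3655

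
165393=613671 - 448278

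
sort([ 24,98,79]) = [ 24,79, 98 ] 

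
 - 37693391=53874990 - 91568381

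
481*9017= 4337177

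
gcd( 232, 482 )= 2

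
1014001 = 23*44087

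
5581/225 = 5581/225  =  24.80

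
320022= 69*4638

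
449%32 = 1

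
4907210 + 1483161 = 6390371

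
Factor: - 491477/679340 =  - 2^( - 2 ) * 5^( - 1) * 7^1*61^1 * 1151^1*33967^(  -  1) 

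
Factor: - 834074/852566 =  - 11^ ( - 2 )*13^( - 1) * 271^( - 1)*417037^1 = - 417037/426283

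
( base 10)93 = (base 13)72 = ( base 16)5d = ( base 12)79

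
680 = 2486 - 1806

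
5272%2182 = 908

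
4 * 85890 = 343560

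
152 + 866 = 1018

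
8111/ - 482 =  - 8111/482 = - 16.83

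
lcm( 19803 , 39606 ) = 39606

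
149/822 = 149/822 = 0.18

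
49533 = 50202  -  669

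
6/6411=2/2137 = 0.00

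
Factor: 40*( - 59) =- 2^3*5^1*59^1 = - 2360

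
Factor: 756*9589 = 2^2 *3^3  *7^1*43^1*223^1 = 7249284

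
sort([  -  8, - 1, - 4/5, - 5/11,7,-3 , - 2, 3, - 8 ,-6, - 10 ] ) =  [-10, - 8, - 8, - 6, - 3, - 2, - 1, - 4/5, - 5/11,3,  7 ]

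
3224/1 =3224 = 3224.00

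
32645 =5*6529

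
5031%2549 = 2482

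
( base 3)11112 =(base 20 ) 62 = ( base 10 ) 122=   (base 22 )5C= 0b1111010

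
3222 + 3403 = 6625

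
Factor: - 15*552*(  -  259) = 2^3*3^2*5^1*7^1*23^1*37^1 = 2144520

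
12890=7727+5163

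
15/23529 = 5/7843 = 0.00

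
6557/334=6557/334 = 19.63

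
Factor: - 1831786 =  - 2^1*11^1*53^1*  1571^1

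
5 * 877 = 4385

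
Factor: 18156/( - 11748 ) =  - 11^ (-1 )*17^1 =- 17/11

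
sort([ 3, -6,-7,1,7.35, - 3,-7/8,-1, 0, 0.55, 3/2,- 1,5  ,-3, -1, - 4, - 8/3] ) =[-7,-6 , - 4,-3,-3,-8/3,-1, - 1, - 1 , - 7/8  ,  0,0.55,  1, 3/2 , 3,5,7.35]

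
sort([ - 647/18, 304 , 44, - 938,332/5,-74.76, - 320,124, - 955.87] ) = [ - 955.87, - 938, - 320,-74.76, - 647/18,44, 332/5,  124,304 ] 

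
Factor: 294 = 2^1 * 3^1*7^2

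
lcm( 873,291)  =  873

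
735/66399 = 245/22133 = 0.01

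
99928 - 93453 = 6475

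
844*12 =10128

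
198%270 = 198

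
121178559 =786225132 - 665046573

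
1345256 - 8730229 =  - 7384973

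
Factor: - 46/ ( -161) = 2^1*7^(-1 ) = 2/7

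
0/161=0 = 0.00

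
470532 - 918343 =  - 447811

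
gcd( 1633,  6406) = 1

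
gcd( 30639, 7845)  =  3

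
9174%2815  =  729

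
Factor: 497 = 7^1*71^1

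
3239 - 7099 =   -  3860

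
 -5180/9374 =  - 2590/4687 = -  0.55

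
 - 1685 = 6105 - 7790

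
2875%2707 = 168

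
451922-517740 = -65818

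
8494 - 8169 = 325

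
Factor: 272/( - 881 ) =  -  2^4*17^1*881^(  -  1)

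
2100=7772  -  5672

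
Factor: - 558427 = -558427^1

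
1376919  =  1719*801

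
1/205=1/205 = 0.00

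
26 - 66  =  -40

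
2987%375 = 362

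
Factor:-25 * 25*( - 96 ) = 60000 = 2^5*3^1*5^4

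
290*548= 158920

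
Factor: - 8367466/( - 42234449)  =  2^1*4183733^1*42234449^( - 1) 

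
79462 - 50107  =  29355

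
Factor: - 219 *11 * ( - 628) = 1512852=2^2*3^1*11^1*73^1 * 157^1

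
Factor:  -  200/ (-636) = 2^1*3^(-1 )*5^2 *53^(- 1 ) = 50/159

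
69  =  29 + 40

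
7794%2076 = 1566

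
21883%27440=21883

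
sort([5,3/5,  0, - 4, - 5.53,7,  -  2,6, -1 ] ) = [ -5.53, - 4,-2,-1,  0,  3/5,  5,  6, 7 ] 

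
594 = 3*198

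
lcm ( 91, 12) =1092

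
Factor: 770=2^1*5^1*7^1*11^1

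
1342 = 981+361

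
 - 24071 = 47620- 71691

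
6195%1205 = 170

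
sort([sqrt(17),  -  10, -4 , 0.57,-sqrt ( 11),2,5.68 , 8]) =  [ - 10, - 4 , - sqrt(11),0.57 , 2,sqrt( 17),5.68,8] 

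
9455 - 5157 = 4298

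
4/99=4/99 = 0.04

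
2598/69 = 37 + 15/23 = 37.65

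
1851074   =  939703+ 911371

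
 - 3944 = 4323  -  8267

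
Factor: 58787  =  58787^1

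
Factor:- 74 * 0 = 0^1=0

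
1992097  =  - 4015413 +6007510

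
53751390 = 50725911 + 3025479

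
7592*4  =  30368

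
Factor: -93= - 3^1*31^1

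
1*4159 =4159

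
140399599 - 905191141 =-764791542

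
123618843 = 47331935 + 76286908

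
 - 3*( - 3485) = 10455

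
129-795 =  -  666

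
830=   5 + 825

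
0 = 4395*0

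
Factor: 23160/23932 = 30/31 = 2^1*3^1*5^1 * 31^(- 1 )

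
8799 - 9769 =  - 970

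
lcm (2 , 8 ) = 8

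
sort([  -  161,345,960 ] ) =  [ - 161,  345,960 ] 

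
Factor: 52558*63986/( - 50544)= - 64672619/972 = - 2^( - 2 )*3^( - 5) *11^1 *23^1 * 107^1*2389^1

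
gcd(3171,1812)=453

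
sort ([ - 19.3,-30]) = [- 30,-19.3] 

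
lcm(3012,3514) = 21084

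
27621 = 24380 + 3241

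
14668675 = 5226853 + 9441822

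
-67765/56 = -1211 + 51/56= - 1210.09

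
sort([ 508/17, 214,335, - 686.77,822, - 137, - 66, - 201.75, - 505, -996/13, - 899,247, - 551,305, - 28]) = [ -899, - 686.77, - 551, - 505, - 201.75,-137, - 996/13,-66, - 28, 508/17 , 214 , 247, 305, 335, 822]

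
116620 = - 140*(-833 ) 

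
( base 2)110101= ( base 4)311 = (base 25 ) 23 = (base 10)53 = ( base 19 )2f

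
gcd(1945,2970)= 5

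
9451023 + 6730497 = 16181520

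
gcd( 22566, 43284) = 6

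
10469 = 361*29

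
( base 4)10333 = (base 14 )18B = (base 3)102211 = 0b100111111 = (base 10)319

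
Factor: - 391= - 17^1*23^1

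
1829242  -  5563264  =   - 3734022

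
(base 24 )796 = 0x109E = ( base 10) 4254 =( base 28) 5BQ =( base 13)1c23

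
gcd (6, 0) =6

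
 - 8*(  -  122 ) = 976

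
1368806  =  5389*254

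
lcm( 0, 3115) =0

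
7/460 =7/460 = 0.02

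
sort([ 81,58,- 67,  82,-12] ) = [ -67, - 12 , 58,81 , 82]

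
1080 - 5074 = - 3994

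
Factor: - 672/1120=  - 3^1 *5^( - 1) = -  3/5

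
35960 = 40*899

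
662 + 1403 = 2065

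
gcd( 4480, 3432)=8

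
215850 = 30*7195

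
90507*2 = 181014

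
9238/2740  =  3 + 509/1370  =  3.37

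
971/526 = 971/526 = 1.85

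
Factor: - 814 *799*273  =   - 177555378 =-2^1*3^1*7^1*11^1*13^1*17^1*37^1*47^1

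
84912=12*7076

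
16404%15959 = 445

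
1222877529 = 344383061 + 878494468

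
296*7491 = 2217336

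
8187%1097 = 508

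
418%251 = 167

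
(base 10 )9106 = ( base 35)7f6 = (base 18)1A1G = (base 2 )10001110010010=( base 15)2A71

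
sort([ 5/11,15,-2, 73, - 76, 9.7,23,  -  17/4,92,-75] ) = [-76, - 75, - 17/4,  -  2,5/11,  9.7, 15 , 23, 73,92 ] 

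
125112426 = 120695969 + 4416457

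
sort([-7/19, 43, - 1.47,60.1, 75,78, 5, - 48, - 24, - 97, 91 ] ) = [- 97,-48, - 24,- 1.47,-7/19,  5,43,  60.1, 75, 78 , 91]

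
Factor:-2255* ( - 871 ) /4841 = 1964105/4841 = 5^1*11^1*13^1*41^1*47^( - 1 )*67^1*103^( - 1 ) 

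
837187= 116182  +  721005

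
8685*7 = 60795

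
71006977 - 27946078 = 43060899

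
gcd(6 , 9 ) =3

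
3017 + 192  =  3209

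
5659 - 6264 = - 605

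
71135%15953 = 7323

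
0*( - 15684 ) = 0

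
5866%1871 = 253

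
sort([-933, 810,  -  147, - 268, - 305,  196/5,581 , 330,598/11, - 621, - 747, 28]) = [ - 933, - 747, - 621, - 305, - 268,  -  147,28,196/5,598/11 , 330,581, 810 ] 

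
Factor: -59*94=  - 5546 = - 2^1*47^1*59^1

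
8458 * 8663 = 73271654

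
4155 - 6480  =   - 2325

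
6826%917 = 407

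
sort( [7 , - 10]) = [ - 10, 7]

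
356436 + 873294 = 1229730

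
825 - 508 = 317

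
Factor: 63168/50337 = 64/51 =2^6*3^( - 1)  *17^( - 1 )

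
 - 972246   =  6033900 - 7006146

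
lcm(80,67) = 5360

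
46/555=46/555= 0.08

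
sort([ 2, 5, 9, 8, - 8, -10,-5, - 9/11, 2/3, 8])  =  [ -10, - 8, - 5, - 9/11,2/3, 2,5,8, 8, 9 ] 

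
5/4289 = 5/4289 = 0.00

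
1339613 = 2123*631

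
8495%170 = 165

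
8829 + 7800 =16629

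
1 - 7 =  -6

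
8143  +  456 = 8599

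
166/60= 83/30 = 2.77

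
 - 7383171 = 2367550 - 9750721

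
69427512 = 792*87661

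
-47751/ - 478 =47751/478 = 99.90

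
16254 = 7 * 2322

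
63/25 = 2 + 13/25 = 2.52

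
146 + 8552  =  8698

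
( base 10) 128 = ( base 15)88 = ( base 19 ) 6e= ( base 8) 200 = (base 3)11202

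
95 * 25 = 2375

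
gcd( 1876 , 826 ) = 14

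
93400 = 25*3736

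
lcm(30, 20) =60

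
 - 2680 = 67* ( - 40)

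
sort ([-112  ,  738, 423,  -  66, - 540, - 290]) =[ - 540, - 290,  -  112, - 66,  423,738] 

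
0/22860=0 = 0.00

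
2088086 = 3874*539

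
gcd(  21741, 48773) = 1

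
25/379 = 25/379 = 0.07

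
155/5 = 31 = 31.00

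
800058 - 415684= 384374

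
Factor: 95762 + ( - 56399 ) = 3^1*13121^1 = 39363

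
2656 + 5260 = 7916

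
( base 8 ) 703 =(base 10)451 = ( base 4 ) 13003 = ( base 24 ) ij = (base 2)111000011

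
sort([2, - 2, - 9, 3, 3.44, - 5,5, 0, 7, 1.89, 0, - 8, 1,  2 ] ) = [ - 9, - 8, - 5, - 2,0,0,  1, 1.89,2, 2,3, 3.44,  5,7]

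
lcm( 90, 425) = 7650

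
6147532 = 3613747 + 2533785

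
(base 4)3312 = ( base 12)186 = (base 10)246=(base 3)100010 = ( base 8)366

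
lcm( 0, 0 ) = 0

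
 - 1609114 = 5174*(  -  311) 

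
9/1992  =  3/664 = 0.00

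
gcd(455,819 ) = 91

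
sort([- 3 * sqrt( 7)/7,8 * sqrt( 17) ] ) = [ - 3*sqrt( 7 ) /7, 8 * sqrt ( 17) ]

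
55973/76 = 55973/76 = 736.49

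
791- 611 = 180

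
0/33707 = 0 = 0.00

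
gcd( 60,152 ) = 4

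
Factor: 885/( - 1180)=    - 3/4 = - 2^( - 2 )*3^1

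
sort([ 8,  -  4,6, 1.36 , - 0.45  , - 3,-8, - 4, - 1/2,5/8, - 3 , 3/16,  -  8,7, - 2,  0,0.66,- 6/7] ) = [ - 8, - 8,-4, - 4,-3, - 3, - 2, - 6/7, - 1/2, - 0.45,0,3/16,5/8, 0.66,1.36,6, 7, 8]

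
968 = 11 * 88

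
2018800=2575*784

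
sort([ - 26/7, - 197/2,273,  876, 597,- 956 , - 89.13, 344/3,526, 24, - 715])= [ - 956, - 715, - 197/2, - 89.13, - 26/7,24  ,  344/3 , 273, 526, 597 , 876]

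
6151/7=878+5/7= 878.71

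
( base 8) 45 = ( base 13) 2b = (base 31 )16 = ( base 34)13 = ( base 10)37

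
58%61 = 58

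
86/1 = 86=86.00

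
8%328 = 8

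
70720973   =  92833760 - 22112787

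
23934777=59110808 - 35176031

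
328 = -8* ( - 41)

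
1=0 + 1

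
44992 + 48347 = 93339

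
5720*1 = 5720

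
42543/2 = 21271 + 1/2 = 21271.50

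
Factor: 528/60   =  44/5=2^2*5^( - 1)*11^1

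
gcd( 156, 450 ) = 6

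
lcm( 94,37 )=3478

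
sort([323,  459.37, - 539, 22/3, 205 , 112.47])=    [ - 539,22/3, 112.47,205,323,459.37] 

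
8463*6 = 50778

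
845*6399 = 5407155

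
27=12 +15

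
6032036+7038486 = 13070522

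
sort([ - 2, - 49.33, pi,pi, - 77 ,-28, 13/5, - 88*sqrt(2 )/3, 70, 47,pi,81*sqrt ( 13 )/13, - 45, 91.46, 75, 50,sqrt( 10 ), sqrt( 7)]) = [ -77, - 49.33, - 45,-88*sqrt( 2 ) /3,-28,-2,13/5, sqrt( 7 ), pi,pi , pi, sqrt( 10),  81*sqrt( 13 )/13, 47, 50, 70, 75, 91.46]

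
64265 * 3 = 192795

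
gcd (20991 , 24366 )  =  3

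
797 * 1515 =1207455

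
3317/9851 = 3317/9851=0.34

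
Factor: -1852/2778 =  - 2/3 = -  2^1*3^(-1 )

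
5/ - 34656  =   - 5/34656 = - 0.00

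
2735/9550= 547/1910 = 0.29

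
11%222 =11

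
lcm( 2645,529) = 2645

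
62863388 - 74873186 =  -12009798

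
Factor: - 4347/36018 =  - 2^( - 1 )*7^1*29^( - 1 ) =- 7/58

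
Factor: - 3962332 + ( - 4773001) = -8735333 = -163^1*53591^1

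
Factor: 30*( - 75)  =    -  2^1*3^2* 5^3 = - 2250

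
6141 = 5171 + 970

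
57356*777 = 44565612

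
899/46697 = 899/46697 = 0.02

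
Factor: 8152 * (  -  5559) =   -  45316968= - 2^3*3^1*17^1*109^1*1019^1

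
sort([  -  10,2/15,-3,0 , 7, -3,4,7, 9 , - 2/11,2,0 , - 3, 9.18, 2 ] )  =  [ - 10,-3, -3, - 3 , - 2/11,0, 0,2/15, 2, 2,4,7,7 , 9, 9.18 ] 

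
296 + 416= 712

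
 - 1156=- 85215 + 84059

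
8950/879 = 8950/879 = 10.18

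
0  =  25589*0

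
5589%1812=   153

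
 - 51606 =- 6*8601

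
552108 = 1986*278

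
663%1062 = 663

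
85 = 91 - 6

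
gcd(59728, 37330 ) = 7466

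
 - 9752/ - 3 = 3250 + 2/3  =  3250.67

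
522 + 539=1061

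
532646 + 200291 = 732937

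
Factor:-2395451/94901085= -3^( - 3) * 5^( - 1)*67^1*71^( - 1 )*9901^(  -  1 )*35753^1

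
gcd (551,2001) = 29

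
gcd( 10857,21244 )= 47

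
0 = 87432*0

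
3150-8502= - 5352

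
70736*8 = 565888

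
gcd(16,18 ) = 2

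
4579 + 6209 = 10788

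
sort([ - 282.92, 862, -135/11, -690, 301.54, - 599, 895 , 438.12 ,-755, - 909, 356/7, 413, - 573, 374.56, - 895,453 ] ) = [- 909,- 895, - 755 , - 690, -599,-573,-282.92, - 135/11 , 356/7, 301.54,  374.56, 413, 438.12, 453, 862, 895 ]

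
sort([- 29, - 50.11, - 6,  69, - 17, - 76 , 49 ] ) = [ - 76, - 50.11,- 29, - 17, - 6, 49,69] 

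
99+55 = 154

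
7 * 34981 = 244867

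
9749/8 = 9749/8 = 1218.62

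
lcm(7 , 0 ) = 0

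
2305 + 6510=8815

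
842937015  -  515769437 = 327167578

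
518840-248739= 270101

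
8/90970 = 4/45485 = 0.00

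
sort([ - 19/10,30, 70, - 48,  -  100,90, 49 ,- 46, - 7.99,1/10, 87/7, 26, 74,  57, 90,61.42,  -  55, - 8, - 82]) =[-100, - 82 ,- 55,  -  48, - 46, - 8, - 7.99, -19/10,1/10,87/7, 26 , 30, 49  ,  57 , 61.42,70, 74 , 90, 90] 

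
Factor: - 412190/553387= - 2^1*5^1*47^1*631^( - 1) = - 470/631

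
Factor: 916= 2^2*229^1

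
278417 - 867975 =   -  589558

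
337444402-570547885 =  - 233103483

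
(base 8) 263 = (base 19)98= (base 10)179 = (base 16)b3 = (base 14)cb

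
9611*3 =28833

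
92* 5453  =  501676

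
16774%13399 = 3375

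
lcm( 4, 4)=4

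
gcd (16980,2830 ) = 2830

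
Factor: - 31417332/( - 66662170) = 15708666/33331085 = 2^1 * 3^1* 5^( - 1)*347^( - 1) * 19211^( - 1 )*2618111^1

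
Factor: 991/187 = 11^(-1)*17^( - 1 ) * 991^1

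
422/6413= 422/6413 = 0.07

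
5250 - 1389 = 3861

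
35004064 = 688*50878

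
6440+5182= 11622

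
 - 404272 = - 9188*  44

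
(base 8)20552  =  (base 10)8554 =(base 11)6477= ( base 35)6YE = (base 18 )1874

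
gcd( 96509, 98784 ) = 7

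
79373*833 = 66117709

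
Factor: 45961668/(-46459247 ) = -2^2*3^4*29^( - 1 ) * 43^1*61^(-1)*3299^1 * 26263^(-1)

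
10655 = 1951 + 8704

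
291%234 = 57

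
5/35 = 1/7 = 0.14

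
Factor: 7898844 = 2^2*3^1*23^1 * 28619^1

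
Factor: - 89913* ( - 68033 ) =3^1 * 7^1 * 17^1 * 41^1 * 43^1*9719^1= 6117051129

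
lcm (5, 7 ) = 35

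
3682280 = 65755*56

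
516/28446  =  86/4741 =0.02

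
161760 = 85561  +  76199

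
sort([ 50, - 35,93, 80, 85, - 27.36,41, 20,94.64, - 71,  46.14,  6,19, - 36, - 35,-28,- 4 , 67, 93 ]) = [-71, - 36,  -  35, - 35,  -  28, - 27.36,  -  4, 6, 19,  20, 41 , 46.14,50,67, 80, 85, 93,93 , 94.64] 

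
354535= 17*20855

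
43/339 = 43/339  =  0.13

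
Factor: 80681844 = 2^2*3^1*71^1*281^1 * 337^1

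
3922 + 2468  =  6390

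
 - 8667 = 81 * ( - 107) 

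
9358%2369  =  2251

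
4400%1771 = 858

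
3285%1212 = 861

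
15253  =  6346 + 8907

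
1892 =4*473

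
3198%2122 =1076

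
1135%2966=1135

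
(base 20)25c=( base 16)390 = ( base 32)SG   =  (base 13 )552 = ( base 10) 912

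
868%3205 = 868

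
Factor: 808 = 2^3 * 101^1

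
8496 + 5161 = 13657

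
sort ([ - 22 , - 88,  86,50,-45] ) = [ - 88, - 45,-22,50,  86]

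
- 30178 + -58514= - 88692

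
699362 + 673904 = 1373266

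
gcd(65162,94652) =2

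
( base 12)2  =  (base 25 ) 2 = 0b10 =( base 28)2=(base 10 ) 2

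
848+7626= 8474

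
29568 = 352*84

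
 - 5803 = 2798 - 8601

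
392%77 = 7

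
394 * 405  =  159570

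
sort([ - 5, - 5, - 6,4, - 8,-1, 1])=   [-8,  -  6,  -  5, - 5, - 1  ,  1,4]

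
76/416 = 19/104  =  0.18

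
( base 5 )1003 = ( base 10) 128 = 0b10000000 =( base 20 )68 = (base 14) 92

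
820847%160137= 20162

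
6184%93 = 46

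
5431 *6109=33177979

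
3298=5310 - 2012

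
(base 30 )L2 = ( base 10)632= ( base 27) NB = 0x278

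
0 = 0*5679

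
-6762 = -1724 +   -  5038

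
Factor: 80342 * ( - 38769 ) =  -  3114778998 = - 2^1*3^1*17^2*139^1*12923^1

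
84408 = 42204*2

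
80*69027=5522160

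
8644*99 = 855756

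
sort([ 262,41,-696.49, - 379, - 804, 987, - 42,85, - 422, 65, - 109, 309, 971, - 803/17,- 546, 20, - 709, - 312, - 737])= [ - 804, - 737, - 709, - 696.49, - 546,- 422, - 379, - 312, - 109, - 803/17, - 42,20, 41,65,  85, 262, 309,  971,987] 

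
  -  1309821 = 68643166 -69952987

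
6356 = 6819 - 463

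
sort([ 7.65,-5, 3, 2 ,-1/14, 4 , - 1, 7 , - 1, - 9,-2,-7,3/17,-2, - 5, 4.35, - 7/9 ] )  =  [ - 9, - 7,-5, - 5, - 2, - 2,-1,  -  1, - 7/9, - 1/14, 3/17,2,3, 4 , 4.35, 7,7.65]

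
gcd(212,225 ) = 1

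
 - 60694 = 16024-76718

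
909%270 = 99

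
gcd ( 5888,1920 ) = 128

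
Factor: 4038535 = 5^1*807707^1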